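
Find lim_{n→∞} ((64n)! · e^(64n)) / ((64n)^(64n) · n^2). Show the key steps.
lim = 0

Stirling: (64n)! ~ sqrt(2π·64n) · (64n/e)^(64n). Hence
  (64n)! · e^(64n) / (64n)^(64n) ~ sqrt(2π·64n).
Dividing by n^2: sqrt(2π·64n) / n^2 = sqrt(2π·64) · n^((1−4)/2), so the expression behaves like sqrt(2π·64) · n^((1−4)/2) → 0.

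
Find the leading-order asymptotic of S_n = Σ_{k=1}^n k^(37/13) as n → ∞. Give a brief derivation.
S_n ~ (13/50) · n^(50/13)

Integral comparison: Σ_{k=1}^n k^(37/13) = ∫_0^n x^(37/13) dx + O(n^(37/13)). The integral is n^(1 + 37/13) / (1 + 37/13) = n^((37+13)/13) / ((37+13)/13) = (13/50) · n^(50/13).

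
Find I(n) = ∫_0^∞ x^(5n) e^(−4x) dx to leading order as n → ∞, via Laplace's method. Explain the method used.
I(n) ~ (sqrt(2π·5n) / 4) · (5n/(4e))^(5n)

Write the integrand as exp(5n ln x − 4x) and set f(x) = 5n ln x − 4x. Then f'(x) = 5n/x − 4 = 0 at x* = 5n/4, and f''(x*) = −5n/x*^2 = −4^2/(5n). Laplace's method (interior maximum) gives
  I(n) ~ e^(f(x*)) · sqrt(2π / |f''(x*)|)
        = exp(5n ln(5n/4) − 5n) · sqrt(2π · 5n / 4^2)
        = (5n/4)^(5n) e^(−5n) · sqrt(2π·5n) / 4
        = (sqrt(2π·5n) / 4) · (5n/(4e))^(5n).
This matches Γ(5n+1)/4^(5n+1) with Stirling applied to Γ.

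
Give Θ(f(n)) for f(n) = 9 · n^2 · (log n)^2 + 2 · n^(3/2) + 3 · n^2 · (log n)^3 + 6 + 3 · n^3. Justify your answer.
f(n) ∈ Θ(n^3)

Compare the terms by growth order. For large n, n^a · (log n)^b dominates n^a' · (log n)^b' iff a > a', or (a = a' and b > b'). Ranking the 5 terms shows the dominant one is 3 · n^3. Hence f(n) ∈ Θ(n^3).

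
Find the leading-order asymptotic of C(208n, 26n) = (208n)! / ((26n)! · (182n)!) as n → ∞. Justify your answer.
C(208n, 26n) ~ (16777216/823543)^(26n) · sqrt(4/(7π·26n))

Write N = 26n. Apply Stirling to each factorial:
  (8N)! ~ sqrt(2π·8N) · (8N/e)^(8N),
  N! ~ sqrt(2π N) · (N/e)^N,
  (7N)! ~ sqrt(2π·7N) · (7N/e)^(7N).
The exponential factors combine to (8N)^(8N) / (N^N · (7N)^(7N)) = 8^(8N)/7^(7N) = (8^8/7^7)^N = (16777216/823543)^N.
The square-root prefactors combine to sqrt(2π·8N) / (sqrt(2π N)·sqrt(2π·7N)) = sqrt(8 / (2π·7·N)) = sqrt(4/(7π·26n)).
Substituting N = 26n: C(208n, 26n) ~ (16777216/823543)^(26n) · sqrt(4/(7π·26n)).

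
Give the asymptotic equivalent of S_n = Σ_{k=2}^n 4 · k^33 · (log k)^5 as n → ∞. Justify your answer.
S_n ~ 2 · n^34 · (log n)^5 / 17

By integral comparison, S_n = ∫_1^n 4 · x^33 · (log x)^5 dx + O(n^33 · (log n)^5). For the integral, the leading term of ∫_1^n x^33 (log x)^5 dx is n^34/34 · (log n)^5 (by repeated integration by parts; each step lowers the log-exponent and produces a relatively O(1/log n) correction). Hence S_n ~ 2 · n^34 · (log n)^5 / 17.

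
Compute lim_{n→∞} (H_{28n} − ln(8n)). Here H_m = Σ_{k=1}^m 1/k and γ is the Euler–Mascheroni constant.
lim = ln(7/2) + γ

By Euler-Maclaurin, H_m = ln m + γ + O(1/m). So
  H_{28n} − ln(8n) = ln(28n) + γ − ln(8n) + O(1/n)
                       = ln(28/8) + γ + O(1/n).
Hence the limit is ln(28/8) + γ (= ln(7/2)).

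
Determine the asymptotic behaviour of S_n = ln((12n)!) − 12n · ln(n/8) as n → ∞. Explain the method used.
S_n ~ 12n · (ln 96 − 1) + O(ln n)

Stirling: ln((12n)!) = 12n ln(12n) − 12n + O(ln n).
  S_n = 12n ln(12n) − 12n − 12n ln(n/8) + O(ln n)
      = 12n ln(12n) − 12n ln n + 12n ln 8 − 12n + O(ln n)
      = 12n ln 12 + 12n ln 8 − 12n + O(ln n)
      = 12n (ln 96 − 1) + O(ln n).
Numerically ln(96) − 1 ≈ 3.5643.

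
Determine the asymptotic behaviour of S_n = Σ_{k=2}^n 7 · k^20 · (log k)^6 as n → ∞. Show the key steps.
S_n ~ n^21 · (log n)^6 / 3

By integral comparison, S_n = ∫_1^n 7 · x^20 · (log x)^6 dx + O(n^20 · (log n)^6). For the integral, the leading term of ∫_1^n x^20 (log x)^6 dx is n^21/21 · (log n)^6 (by repeated integration by parts; each step lowers the log-exponent and produces a relatively O(1/log n) correction). Hence S_n ~ n^21 · (log n)^6 / 3.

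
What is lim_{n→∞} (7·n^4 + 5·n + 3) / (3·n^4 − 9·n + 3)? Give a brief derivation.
lim = 7/3

For large n the leading n^4 terms dominate both numerator and denominator. Dividing top and bottom by n^4, every other term tends to 0, leaving 7/3.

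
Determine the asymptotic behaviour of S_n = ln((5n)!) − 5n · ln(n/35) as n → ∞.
S_n ~ 5n · (ln 175 − 1) + O(ln n)

Stirling: ln((5n)!) = 5n ln(5n) − 5n + O(ln n).
  S_n = 5n ln(5n) − 5n − 5n ln(n/35) + O(ln n)
      = 5n ln(5n) − 5n ln n + 5n ln 35 − 5n + O(ln n)
      = 5n ln 5 + 5n ln 35 − 5n + O(ln n)
      = 5n (ln 175 − 1) + O(ln n).
Numerically ln(175) − 1 ≈ 4.1648.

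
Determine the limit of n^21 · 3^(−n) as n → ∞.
lim = 0

Exponentials with base > 1 dominate every fixed polynomial: for any fixed c, n^c / 3^n → 0 as n → ∞ (e.g. by the ratio test, or by writing 3^n = e^(n ln 3) and noting e^(n ln 3) / n^c → ∞). Hence n^21 · 3^(−n) = n^21 / 3^n → 0.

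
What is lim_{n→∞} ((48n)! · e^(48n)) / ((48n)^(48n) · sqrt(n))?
lim = sqrt(2π·48)

Stirling: (48n)! ~ sqrt(2π·48n) · (48n/e)^(48n). Hence
  (48n)! · e^(48n) / (48n)^(48n) ~ sqrt(2π·48n).
Dividing by sqrt(n): sqrt(2π·48n) / sqrt(n) = sqrt(2π·48) · n^((1−1)/2), so the limit is sqrt(2π·48).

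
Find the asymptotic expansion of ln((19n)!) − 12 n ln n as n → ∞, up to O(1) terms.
ln((19n)!) − 12 n ln n = 7 n ln n + 19(ln 19 − 1) n + (1/2) ln(2π·19n) + O(1/n)

Stirling: ln((19n)!) = 19n ln(19n) − 19n + (1/2) ln(2π·19n) + O(1/n).
Expand 19n ln(19n) = 19n (ln n + ln 19) = 19n ln n + 19n ln 19.
Subtract 12n ln n: leading term is (19 − 12) n ln n = 7 n ln n. The next term is 19n ln 19 − 19n = 19(ln 19 − 1) n. Then the (1/2) ln(2π·19n) correction.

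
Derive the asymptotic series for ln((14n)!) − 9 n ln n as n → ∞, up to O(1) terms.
ln((14n)!) − 9 n ln n = 5 n ln n + 14(ln 14 − 1) n + (1/2) ln(2π·14n) + O(1/n)

Stirling: ln((14n)!) = 14n ln(14n) − 14n + (1/2) ln(2π·14n) + O(1/n).
Expand 14n ln(14n) = 14n (ln n + ln 14) = 14n ln n + 14n ln 14.
Subtract 9n ln n: leading term is (14 − 9) n ln n = 5 n ln n. The next term is 14n ln 14 − 14n = 14(ln 14 − 1) n. Then the (1/2) ln(2π·14n) correction.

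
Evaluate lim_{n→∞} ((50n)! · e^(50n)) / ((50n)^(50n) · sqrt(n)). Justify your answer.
lim = sqrt(2π·50)

Stirling: (50n)! ~ sqrt(2π·50n) · (50n/e)^(50n). Hence
  (50n)! · e^(50n) / (50n)^(50n) ~ sqrt(2π·50n).
Dividing by sqrt(n): sqrt(2π·50n) / sqrt(n) = sqrt(2π·50) · n^((1−1)/2), so the limit is sqrt(2π·50).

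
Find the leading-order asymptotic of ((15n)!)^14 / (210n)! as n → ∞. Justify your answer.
((15n)!)^14/(210n)! ~ ((2π·15n)^(13/2) / sqrt(14)) · 14^(−14·15n)  →  0

Write N = 15n. Stirling: N! ~ sqrt(2π N)(N/e)^N and (14N)! ~ sqrt(2π·14N)·(14N/e)^(14N).
  (N!)^14/(14N)! ~ (2π N)^(14/2) (N/e)^(14N) / [sqrt(2π·14N) (14N/e)^(14N)]
     = (2π N)^(14/2) / sqrt(2π·14N) · (N/(14N))^(14N)
     = (2π N)^((14−1)/2) / sqrt(14) · 14^(−14N).
Since 14^14 > 1, the factor 14^(−14N) decays exponentially, so the ratio → 0. Substituting N = 15n gives the stated form.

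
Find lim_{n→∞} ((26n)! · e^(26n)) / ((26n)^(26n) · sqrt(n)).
lim = sqrt(2π·26)

Stirling: (26n)! ~ sqrt(2π·26n) · (26n/e)^(26n). Hence
  (26n)! · e^(26n) / (26n)^(26n) ~ sqrt(2π·26n).
Dividing by sqrt(n): sqrt(2π·26n) / sqrt(n) = sqrt(2π·26) · n^((1−1)/2), so the limit is sqrt(2π·26).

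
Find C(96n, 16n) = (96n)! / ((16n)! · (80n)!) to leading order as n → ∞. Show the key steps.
C(96n, 16n) ~ (46656/3125)^(16n) · sqrt(3/(5π·16n))

Write N = 16n. Apply Stirling to each factorial:
  (6N)! ~ sqrt(2π·6N) · (6N/e)^(6N),
  N! ~ sqrt(2π N) · (N/e)^N,
  (5N)! ~ sqrt(2π·5N) · (5N/e)^(5N).
The exponential factors combine to (6N)^(6N) / (N^N · (5N)^(5N)) = 6^(6N)/5^(5N) = (6^6/5^5)^N = (46656/3125)^N.
The square-root prefactors combine to sqrt(2π·6N) / (sqrt(2π N)·sqrt(2π·5N)) = sqrt(6 / (2π·5·N)) = sqrt(3/(5π·16n)).
Substituting N = 16n: C(96n, 16n) ~ (46656/3125)^(16n) · sqrt(3/(5π·16n)).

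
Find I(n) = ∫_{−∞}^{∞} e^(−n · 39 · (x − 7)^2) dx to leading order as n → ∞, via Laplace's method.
I(n) = sqrt(π/(39n))

Here φ(x) = 39 · (x − 7)^2 has its unique minimum at x* = 7 with φ(x*) = 0 and φ''(x*) = 78. Laplace's method gives
  I(n) ~ e^(−n φ(x*)) · sqrt(2π / (n · φ''(x*))) = sqrt(2π / (78n)) = sqrt(π/(39n)).
This is exact: substituting u = (x − 7)·sqrt(39n) gives I(n) = (1/sqrt(39n)) ∫_{−∞}^{∞} e^(−u^2) du = sqrt(π/(39n)).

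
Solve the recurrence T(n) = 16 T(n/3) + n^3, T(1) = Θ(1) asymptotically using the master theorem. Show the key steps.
T(n) = Θ(n^3)

log_3 16 ≈ 2.524. f(n) = n^3 dominates n^(log_3 16) since 3 > 2.524, and the regularity condition a·f(n/b) = 16·(n/3)^3 = (16/27)·n^3 ≤ c·f(n) holds with c = 16/27 ≈ 0.593 < 1. So this is Case 3: T(n) = Θ(f(n)) = Θ(n^3).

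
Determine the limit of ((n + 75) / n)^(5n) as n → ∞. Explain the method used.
lim = e^375

Rewrite as (1 + 75/n)^(5n). By the standard limit (1 + x/n)^n → e^x, we have (1 + 75/n)^n → e^75, and raising to the 5th power gives e^375.
More precisely, ln[(1 + 75/n)^(5n)] = 5n · ln(1 + 75/n) = 5n · (75/n + O(1/n^2)) = 375 + O(1/n) → 375.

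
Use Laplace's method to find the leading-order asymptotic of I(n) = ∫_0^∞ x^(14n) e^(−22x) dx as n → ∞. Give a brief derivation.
I(n) ~ (sqrt(2π·14n) / 22) · (14n/(22e))^(14n)

Write the integrand as exp(14n ln x − 22x) and set f(x) = 14n ln x − 22x. Then f'(x) = 14n/x − 22 = 0 at x* = 14n/22, and f''(x*) = −14n/x*^2 = −22^2/(14n). Laplace's method (interior maximum) gives
  I(n) ~ e^(f(x*)) · sqrt(2π / |f''(x*)|)
        = exp(14n ln(14n/22) − 14n) · sqrt(2π · 14n / 22^2)
        = (14n/22)^(14n) e^(−14n) · sqrt(2π·14n) / 22
        = (sqrt(2π·14n) / 22) · (14n/(22e))^(14n).
This matches Γ(14n+1)/22^(14n+1) with Stirling applied to Γ.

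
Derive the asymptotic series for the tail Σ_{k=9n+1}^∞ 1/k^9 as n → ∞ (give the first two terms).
Σ_{k>9n} 1/k^9 = 1/(8 · (9n)^8) − 1/(2 · (9n)^9) + O(1/(9n)^10)

Compare to the integral: ∫_{9n}^∞ x^(−9) dx = [−x^(−8)/8]_{9n}^∞ = 1/((9−1)·(9n)^8). The Euler-Maclaurin correction adds −f(9n)/2 = −1/(2·(9n)^9). Euler-Maclaurin then gives
  Σ_{k>9n} 1/k^9 = ∫_{9n}^∞ dx/x^9 − 1/(2·(9n)^9) + O(1/(9n)^10).
(Equivalently this is ζ(9) − Σ_{k≤9n} 1/k^9.)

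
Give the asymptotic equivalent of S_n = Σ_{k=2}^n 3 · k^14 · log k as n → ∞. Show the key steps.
S_n ~ n^15 log n / 5 − n^15 / 75

By integral comparison, S_n = ∫_1^n 3 · x^14 · log x dx + O(n^14 · log n). For the integral, ∫ x^14 log x dx = n^15 log n / 15 − n^15/225 (integration by parts). Hence S_n ~ n^15 log n / 5 − n^15 / 75.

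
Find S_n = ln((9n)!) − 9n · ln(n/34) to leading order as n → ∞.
S_n ~ 9n · (ln 306 − 1) + O(ln n)

Stirling: ln((9n)!) = 9n ln(9n) − 9n + O(ln n).
  S_n = 9n ln(9n) − 9n − 9n ln(n/34) + O(ln n)
      = 9n ln(9n) − 9n ln n + 9n ln 34 − 9n + O(ln n)
      = 9n ln 9 + 9n ln 34 − 9n + O(ln n)
      = 9n (ln 306 − 1) + O(ln n).
Numerically ln(306) − 1 ≈ 4.7236.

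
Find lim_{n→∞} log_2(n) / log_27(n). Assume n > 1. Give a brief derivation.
lim = ln(27) / ln(2) = log_2(27)

Change of base: log_2(n) = ln n / ln 2 and log_27(n) = ln n / ln 27. The ratio is (ln n / ln 2) · (ln 27 / ln n) = ln 27 / ln 2, a constant independent of n. So the limit is ln 27 / ln 2 = log_2(27).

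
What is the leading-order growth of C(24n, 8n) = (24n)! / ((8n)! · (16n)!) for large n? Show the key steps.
C(24n, 8n) ~ (27/4)^(8n) · sqrt(3/(4π·8n))

Write N = 8n. Apply Stirling to each factorial:
  (3N)! ~ sqrt(2π·3N) · (3N/e)^(3N),
  N! ~ sqrt(2π N) · (N/e)^N,
  (2N)! ~ sqrt(2π·2N) · (2N/e)^(2N).
The exponential factors combine to (3N)^(3N) / (N^N · (2N)^(2N)) = 3^(3N)/2^(2N) = (3^3/2^2)^N = (27/4)^N.
The square-root prefactors combine to sqrt(2π·3N) / (sqrt(2π N)·sqrt(2π·2N)) = sqrt(3 / (2π·2·N)) = sqrt(3/(4π·8n)).
Substituting N = 8n: C(24n, 8n) ~ (27/4)^(8n) · sqrt(3/(4π·8n)).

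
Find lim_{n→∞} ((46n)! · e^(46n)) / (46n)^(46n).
lim = ∞

Stirling: (46n)! ~ sqrt(2π·46n) · (46n/e)^(46n). Hence
  (46n)! · e^(46n) / (46n)^(46n) ~ sqrt(2π·46n) = sqrt(2π·46) · sqrt(n) → ∞.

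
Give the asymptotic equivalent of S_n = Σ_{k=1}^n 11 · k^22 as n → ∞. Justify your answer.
S_n ~ 11 · n^23 / 23

By integral comparison (Euler-Maclaurin), Σ_{k=1}^n 11 · k^22 = 11 · ∫_0^n x^22 dx + O(n^22) = 11 · n^23/23 + O(n^22). (Equivalently, Faulhaber's formula gives the same leading term.)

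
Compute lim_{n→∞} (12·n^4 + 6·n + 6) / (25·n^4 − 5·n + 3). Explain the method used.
lim = 12/25

For large n the leading n^4 terms dominate both numerator and denominator. Dividing top and bottom by n^4, every other term tends to 0, leaving 12/25.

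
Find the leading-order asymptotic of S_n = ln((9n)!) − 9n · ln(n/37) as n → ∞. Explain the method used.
S_n ~ 9n · (ln 333 − 1) + O(ln n)

Stirling: ln((9n)!) = 9n ln(9n) − 9n + O(ln n).
  S_n = 9n ln(9n) − 9n − 9n ln(n/37) + O(ln n)
      = 9n ln(9n) − 9n ln n + 9n ln 37 − 9n + O(ln n)
      = 9n ln 9 + 9n ln 37 − 9n + O(ln n)
      = 9n (ln 333 − 1) + O(ln n).
Numerically ln(333) − 1 ≈ 4.8081.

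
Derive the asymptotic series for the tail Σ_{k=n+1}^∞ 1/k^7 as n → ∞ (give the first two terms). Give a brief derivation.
Σ_{k>n} 1/k^7 = 1/(6 · n^6) − 1/(2 · n^7) + O(1/n^8)

Compare to the integral: ∫_{n}^∞ x^(−7) dx = [−x^(−6)/6]_{n}^∞ = 1/((7−1)·n^6). The Euler-Maclaurin correction adds −f(n)/2 = −1/(2·n^7). Euler-Maclaurin then gives
  Σ_{k>n} 1/k^7 = ∫_{n}^∞ dx/x^7 − 1/(2·n^7) + O(1/n^8).
(Equivalently this is ζ(7) − Σ_{k≤n} 1/k^7.)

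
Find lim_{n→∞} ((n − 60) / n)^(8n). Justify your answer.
lim = e^(−480)

Rewrite as (1 − 60/n)^(8n). By the standard limit (1 + x/n)^n → e^x, we have (1 − 60/n)^n → e^(−60), and raising to the 8th power gives e^(−480).
More precisely, ln[(1 − 60/n)^(8n)] = 8n · ln(1 − 60/n) = 8n · (-60/n + O(1/n^2)) = -480 + O(1/n) → -480.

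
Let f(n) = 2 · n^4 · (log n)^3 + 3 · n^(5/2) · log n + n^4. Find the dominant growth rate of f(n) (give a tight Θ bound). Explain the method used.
f(n) ∈ Θ(n^4 · (log n)^3)

Compare the terms by growth order. For large n, n^a · (log n)^b dominates n^a' · (log n)^b' iff a > a', or (a = a' and b > b'). Ranking the 3 terms shows the dominant one is 2 · n^4 · (log n)^3. Hence f(n) ∈ Θ(n^4 · (log n)^3).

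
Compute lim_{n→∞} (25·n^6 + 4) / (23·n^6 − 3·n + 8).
lim = 25/23

For large n the leading n^6 terms dominate both numerator and denominator. Dividing top and bottom by n^6, every other term tends to 0, leaving 25/23.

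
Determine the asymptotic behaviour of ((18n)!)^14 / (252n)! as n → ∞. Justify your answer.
((18n)!)^14/(252n)! ~ ((2π·18n)^(13/2) / sqrt(14)) · 14^(−14·18n)  →  0

Write N = 18n. Stirling: N! ~ sqrt(2π N)(N/e)^N and (14N)! ~ sqrt(2π·14N)·(14N/e)^(14N).
  (N!)^14/(14N)! ~ (2π N)^(14/2) (N/e)^(14N) / [sqrt(2π·14N) (14N/e)^(14N)]
     = (2π N)^(14/2) / sqrt(2π·14N) · (N/(14N))^(14N)
     = (2π N)^((14−1)/2) / sqrt(14) · 14^(−14N).
Since 14^14 > 1, the factor 14^(−14N) decays exponentially, so the ratio → 0. Substituting N = 18n gives the stated form.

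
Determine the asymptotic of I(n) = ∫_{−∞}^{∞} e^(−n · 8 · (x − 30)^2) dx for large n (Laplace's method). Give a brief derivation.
I(n) = sqrt(π/(8n))

Here φ(x) = 8 · (x − 30)^2 has its unique minimum at x* = 30 with φ(x*) = 0 and φ''(x*) = 16. Laplace's method gives
  I(n) ~ e^(−n φ(x*)) · sqrt(2π / (n · φ''(x*))) = sqrt(2π / (16n)) = sqrt(π/(8n)).
This is exact: substituting u = (x − 30)·sqrt(8n) gives I(n) = (1/sqrt(8n)) ∫_{−∞}^{∞} e^(−u^2) du = sqrt(π/(8n)).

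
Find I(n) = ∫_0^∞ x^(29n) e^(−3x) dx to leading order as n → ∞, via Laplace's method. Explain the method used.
I(n) ~ (sqrt(2π·29n) / 3) · (29n/(3e))^(29n)

Write the integrand as exp(29n ln x − 3x) and set f(x) = 29n ln x − 3x. Then f'(x) = 29n/x − 3 = 0 at x* = 29n/3, and f''(x*) = −29n/x*^2 = −3^2/(29n). Laplace's method (interior maximum) gives
  I(n) ~ e^(f(x*)) · sqrt(2π / |f''(x*)|)
        = exp(29n ln(29n/3) − 29n) · sqrt(2π · 29n / 3^2)
        = (29n/3)^(29n) e^(−29n) · sqrt(2π·29n) / 3
        = (sqrt(2π·29n) / 3) · (29n/(3e))^(29n).
This matches Γ(29n+1)/3^(29n+1) with Stirling applied to Γ.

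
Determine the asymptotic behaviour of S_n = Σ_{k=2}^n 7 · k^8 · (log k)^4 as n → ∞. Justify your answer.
S_n ~ 7 · n^9 · (log n)^4 / 9

By integral comparison, S_n = ∫_1^n 7 · x^8 · (log x)^4 dx + O(n^8 · (log n)^4). For the integral, the leading term of ∫_1^n x^8 (log x)^4 dx is n^9/9 · (log n)^4 (by repeated integration by parts; each step lowers the log-exponent and produces a relatively O(1/log n) correction). Hence S_n ~ 7 · n^9 · (log n)^4 / 9.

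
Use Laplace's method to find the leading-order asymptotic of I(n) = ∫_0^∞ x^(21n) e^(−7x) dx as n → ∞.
I(n) ~ (sqrt(2π·21n) / 7) · (21n/(7e))^(21n)

Write the integrand as exp(21n ln x − 7x) and set f(x) = 21n ln x − 7x. Then f'(x) = 21n/x − 7 = 0 at x* = 21n/7, and f''(x*) = −21n/x*^2 = −7^2/(21n). Laplace's method (interior maximum) gives
  I(n) ~ e^(f(x*)) · sqrt(2π / |f''(x*)|)
        = exp(21n ln(21n/7) − 21n) · sqrt(2π · 21n / 7^2)
        = (21n/7)^(21n) e^(−21n) · sqrt(2π·21n) / 7
        = (sqrt(2π·21n) / 7) · (21n/(7e))^(21n).
This matches Γ(21n+1)/7^(21n+1) with Stirling applied to Γ.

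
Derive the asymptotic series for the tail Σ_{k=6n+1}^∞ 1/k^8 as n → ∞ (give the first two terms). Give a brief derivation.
Σ_{k>6n} 1/k^8 = 1/(7 · (6n)^7) − 1/(2 · (6n)^8) + O(1/(6n)^9)

Compare to the integral: ∫_{6n}^∞ x^(−8) dx = [−x^(−7)/7]_{6n}^∞ = 1/((8−1)·(6n)^7). The Euler-Maclaurin correction adds −f(6n)/2 = −1/(2·(6n)^8). Euler-Maclaurin then gives
  Σ_{k>6n} 1/k^8 = ∫_{6n}^∞ dx/x^8 − 1/(2·(6n)^8) + O(1/(6n)^9).
(Equivalently this is ζ(8) − Σ_{k≤6n} 1/k^8.)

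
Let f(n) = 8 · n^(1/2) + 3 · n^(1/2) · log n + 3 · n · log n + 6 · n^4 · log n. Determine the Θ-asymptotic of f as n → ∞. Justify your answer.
f(n) ∈ Θ(n^4 · log n)

Compare the terms by growth order. For large n, n^a · (log n)^b dominates n^a' · (log n)^b' iff a > a', or (a = a' and b > b'). Ranking the 4 terms shows the dominant one is 6 · n^4 · log n. Hence f(n) ∈ Θ(n^4 · log n).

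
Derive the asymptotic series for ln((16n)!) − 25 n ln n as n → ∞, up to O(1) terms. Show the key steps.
ln((16n)!) − 25 n ln n = −9 n ln n + 16(ln 16 − 1) n + (1/2) ln(2π·16n) + O(1/n)

Stirling: ln((16n)!) = 16n ln(16n) − 16n + (1/2) ln(2π·16n) + O(1/n).
Expand 16n ln(16n) = 16n (ln n + ln 16) = 16n ln n + 16n ln 16.
Subtract 25n ln n: leading term is (16 − 25) n ln n = −9 n ln n. The next term is 16n ln 16 − 16n = 16(ln 16 − 1) n. Then the (1/2) ln(2π·16n) correction.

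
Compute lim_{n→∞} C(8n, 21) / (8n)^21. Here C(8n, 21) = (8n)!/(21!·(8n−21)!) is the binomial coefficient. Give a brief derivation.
lim = 1/21! = 1/51090942171709440000

With N = 8n → ∞: C(N, 21) / N^21 = [N(N−1)…(N−20)] / (21! · N^21) = (1/21!) · 1 · (1 − 1/(8n)) · … · (1 − 20/(8n)). Each factor → 1 as N → ∞, so the limit is 1/21! = 1/51090942171709440000.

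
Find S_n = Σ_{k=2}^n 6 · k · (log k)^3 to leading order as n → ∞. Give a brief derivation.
S_n ~ 3 · n^2 · (log n)^3

By integral comparison, S_n = ∫_1^n 6 · x · (log x)^3 dx + O(n · (log n)^3). For the integral, the leading term of ∫_1^n x^1 (log x)^3 dx is n^2/2 · (log n)^3 (by repeated integration by parts; each step lowers the log-exponent and produces a relatively O(1/log n) correction). Hence S_n ~ 3 · n^2 · (log n)^3.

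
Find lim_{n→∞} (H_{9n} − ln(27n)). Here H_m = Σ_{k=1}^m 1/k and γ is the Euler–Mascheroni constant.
lim = −ln 3 + γ

By Euler-Maclaurin, H_m = ln m + γ + O(1/m). So
  H_{9n} − ln(27n) = ln(9n) + γ − ln(27n) + O(1/n)
                       = ln(9/27) + γ + O(1/n).
Hence the limit is ln(9/27) + γ (= −ln 3).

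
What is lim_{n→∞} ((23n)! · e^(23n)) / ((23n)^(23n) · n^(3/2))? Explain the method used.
lim = 0

Stirling: (23n)! ~ sqrt(2π·23n) · (23n/e)^(23n). Hence
  (23n)! · e^(23n) / (23n)^(23n) ~ sqrt(2π·23n).
Dividing by n^(3/2): sqrt(2π·23n) / n^(3/2) = sqrt(2π·23) · n^((1−3)/2), so the expression behaves like sqrt(2π·23) · n^((1−3)/2) → 0.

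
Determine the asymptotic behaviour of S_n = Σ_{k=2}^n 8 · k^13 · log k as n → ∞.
S_n ~ 4 · n^14 log n / 7 − 2 · n^14 / 49

By integral comparison, S_n = ∫_1^n 8 · x^13 · log x dx + O(n^13 · log n). For the integral, ∫ x^13 log x dx = n^14 log n / 14 − n^14/196 (integration by parts). Hence S_n ~ 4 · n^14 log n / 7 − 2 · n^14 / 49.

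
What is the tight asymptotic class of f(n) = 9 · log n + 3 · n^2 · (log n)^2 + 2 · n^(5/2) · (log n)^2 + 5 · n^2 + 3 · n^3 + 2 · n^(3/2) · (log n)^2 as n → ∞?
f(n) ∈ Θ(n^3)

Compare the terms by growth order. For large n, n^a · (log n)^b dominates n^a' · (log n)^b' iff a > a', or (a = a' and b > b'). Ranking the 6 terms shows the dominant one is 3 · n^3. Hence f(n) ∈ Θ(n^3).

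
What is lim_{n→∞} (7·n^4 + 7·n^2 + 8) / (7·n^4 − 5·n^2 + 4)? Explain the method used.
lim = 7/7 = 1

For large n the leading n^4 terms dominate both numerator and denominator. Dividing top and bottom by n^4, every other term tends to 0, leaving 7/7 = 1.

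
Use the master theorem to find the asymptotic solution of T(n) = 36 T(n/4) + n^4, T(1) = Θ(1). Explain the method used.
T(n) = Θ(n^4)

log_4 36 ≈ 2.585. f(n) = n^4 dominates n^(log_4 36) since 4 > 2.585, and the regularity condition a·f(n/b) = 36·(n/4)^4 = (36/256)·n^4 ≤ c·f(n) holds with c = 36/256 ≈ 0.141 < 1. So this is Case 3: T(n) = Θ(f(n)) = Θ(n^4).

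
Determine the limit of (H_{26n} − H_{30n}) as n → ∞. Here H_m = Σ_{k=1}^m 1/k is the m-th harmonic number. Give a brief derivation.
lim = ln(26/30) = ln(13/15)

Euler-Maclaurin gives H_m = ln m + γ + 1/(2m) + O(1/m^2). The γ and O(1/m) terms cancel in the difference:
  H_{26n} − H_{30n} = ln(26n) − ln(30n) + O(1/n) = ln(26/30) + O(1/n).
Hence the limit is ln(26/30) = ln(13/15).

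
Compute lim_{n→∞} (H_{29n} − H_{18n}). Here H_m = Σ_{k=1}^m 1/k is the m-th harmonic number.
lim = ln(29/18)

Euler-Maclaurin gives H_m = ln m + γ + 1/(2m) + O(1/m^2). The γ and O(1/m) terms cancel in the difference:
  H_{29n} − H_{18n} = ln(29n) − ln(18n) + O(1/n) = ln(29/18) + O(1/n).
Hence the limit is ln(29/18).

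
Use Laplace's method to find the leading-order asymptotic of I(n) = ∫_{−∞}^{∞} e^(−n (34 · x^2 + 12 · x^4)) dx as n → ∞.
I(n) ~ sqrt(π/(34n))

φ(x) = 34 · x^2 + 12 · x^4 has its unique global minimum at x* = 0 (since φ'(x) = 68x + 48x^3 = 0 only at x = 0 for real x with both coefficients positive, and φ → ∞ as |x| → ∞). At x* = 0, φ(0) = 0 and φ''(0) = 68. Laplace's method then gives
  I(n) ~ sqrt(2π / (n · φ''(0))) · e^(−n φ(0)) = sqrt(2π / (68n)) = sqrt(π/(34n)).
The 12 · x^4 term contributes only at subleading order (an O(1/n) relative correction).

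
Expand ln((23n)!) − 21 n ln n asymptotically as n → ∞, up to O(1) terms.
ln((23n)!) − 21 n ln n = 2 n ln n + 23(ln 23 − 1) n + (1/2) ln(2π·23n) + O(1/n)

Stirling: ln((23n)!) = 23n ln(23n) − 23n + (1/2) ln(2π·23n) + O(1/n).
Expand 23n ln(23n) = 23n (ln n + ln 23) = 23n ln n + 23n ln 23.
Subtract 21n ln n: leading term is (23 − 21) n ln n = 2 n ln n. The next term is 23n ln 23 − 23n = 23(ln 23 − 1) n. Then the (1/2) ln(2π·23n) correction.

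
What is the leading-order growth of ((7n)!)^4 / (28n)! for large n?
((7n)!)^4/(28n)! ~ ((2π·7n)^(3/2) / 2) · 4^(−4·7n)  →  0

Write N = 7n. Stirling: N! ~ sqrt(2π N)(N/e)^N and (4N)! ~ sqrt(2π·4N)·(4N/e)^(4N).
  (N!)^4/(4N)! ~ (2π N)^(4/2) (N/e)^(4N) / [sqrt(2π·4N) (4N/e)^(4N)]
     = (2π N)^(4/2) / sqrt(2π·4N) · (N/(4N))^(4N)
     = (2π N)^((4−1)/2) / 2 · 4^(−4N).
Since 4^4 > 1, the factor 4^(−4N) decays exponentially, so the ratio → 0. Substituting N = 7n gives the stated form.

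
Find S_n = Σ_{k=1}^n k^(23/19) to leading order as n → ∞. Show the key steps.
S_n ~ (19/42) · n^(42/19)

Integral comparison: Σ_{k=1}^n k^(23/19) = ∫_0^n x^(23/19) dx + O(n^(23/19)). The integral is n^(1 + 23/19) / (1 + 23/19) = n^((23+19)/19) / ((23+19)/19) = (19/42) · n^(42/19).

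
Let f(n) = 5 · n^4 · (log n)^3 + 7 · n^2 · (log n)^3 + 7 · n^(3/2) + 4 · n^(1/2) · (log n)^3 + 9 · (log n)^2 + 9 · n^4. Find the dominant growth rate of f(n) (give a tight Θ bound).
f(n) ∈ Θ(n^4 · (log n)^3)

Compare the terms by growth order. For large n, n^a · (log n)^b dominates n^a' · (log n)^b' iff a > a', or (a = a' and b > b'). Ranking the 6 terms shows the dominant one is 5 · n^4 · (log n)^3. Hence f(n) ∈ Θ(n^4 · (log n)^3).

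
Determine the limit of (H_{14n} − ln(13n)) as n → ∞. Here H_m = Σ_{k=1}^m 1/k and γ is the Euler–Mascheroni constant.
lim = ln(14/13) + γ

By Euler-Maclaurin, H_m = ln m + γ + O(1/m). So
  H_{14n} − ln(13n) = ln(14n) + γ − ln(13n) + O(1/n)
                       = ln(14/13) + γ + O(1/n).
Hence the limit is ln(14/13) + γ.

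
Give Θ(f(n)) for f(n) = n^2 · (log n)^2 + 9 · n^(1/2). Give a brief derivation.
f(n) ∈ Θ(n^2 · (log n)^2)

Compare the terms by growth order. For large n, n^a · (log n)^b dominates n^a' · (log n)^b' iff a > a', or (a = a' and b > b'). Ranking the 2 terms shows the dominant one is n^2 · (log n)^2. Hence f(n) ∈ Θ(n^2 · (log n)^2).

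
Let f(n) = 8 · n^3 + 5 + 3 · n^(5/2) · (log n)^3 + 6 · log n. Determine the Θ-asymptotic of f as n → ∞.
f(n) ∈ Θ(n^3)

Compare the terms by growth order. For large n, n^a · (log n)^b dominates n^a' · (log n)^b' iff a > a', or (a = a' and b > b'). Ranking the 4 terms shows the dominant one is 8 · n^3. Hence f(n) ∈ Θ(n^3).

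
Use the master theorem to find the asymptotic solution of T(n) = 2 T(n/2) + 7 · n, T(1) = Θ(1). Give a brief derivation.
T(n) = Θ(n log n)

log_2 2 = 1, and f(n) = 7 · n = Θ(n^(log_2 2)). This is Case 2 of the master theorem: T(n) = Θ(f(n) · log n) = Θ(n log n).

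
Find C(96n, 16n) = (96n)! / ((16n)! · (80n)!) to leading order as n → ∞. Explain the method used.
C(96n, 16n) ~ (46656/3125)^(16n) · sqrt(3/(5π·16n))

Write N = 16n. Apply Stirling to each factorial:
  (6N)! ~ sqrt(2π·6N) · (6N/e)^(6N),
  N! ~ sqrt(2π N) · (N/e)^N,
  (5N)! ~ sqrt(2π·5N) · (5N/e)^(5N).
The exponential factors combine to (6N)^(6N) / (N^N · (5N)^(5N)) = 6^(6N)/5^(5N) = (6^6/5^5)^N = (46656/3125)^N.
The square-root prefactors combine to sqrt(2π·6N) / (sqrt(2π N)·sqrt(2π·5N)) = sqrt(6 / (2π·5·N)) = sqrt(3/(5π·16n)).
Substituting N = 16n: C(96n, 16n) ~ (46656/3125)^(16n) · sqrt(3/(5π·16n)).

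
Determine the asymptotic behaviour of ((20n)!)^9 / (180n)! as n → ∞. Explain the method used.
((20n)!)^9/(180n)! ~ ((2π·20n)^(8/2) / 3) · 9^(−9·20n)  →  0

Write N = 20n. Stirling: N! ~ sqrt(2π N)(N/e)^N and (9N)! ~ sqrt(2π·9N)·(9N/e)^(9N).
  (N!)^9/(9N)! ~ (2π N)^(9/2) (N/e)^(9N) / [sqrt(2π·9N) (9N/e)^(9N)]
     = (2π N)^(9/2) / sqrt(2π·9N) · (N/(9N))^(9N)
     = (2π N)^((9−1)/2) / 3 · 9^(−9N).
Since 9^9 > 1, the factor 9^(−9N) decays exponentially, so the ratio → 0. Substituting N = 20n gives the stated form.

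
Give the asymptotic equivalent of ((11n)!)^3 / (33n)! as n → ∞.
((11n)!)^3/(33n)! ~ ((2π·11n)^(2/2) / sqrt(3)) · 3^(−3·11n)  →  0

Write N = 11n. Stirling: N! ~ sqrt(2π N)(N/e)^N and (3N)! ~ sqrt(2π·3N)·(3N/e)^(3N).
  (N!)^3/(3N)! ~ (2π N)^(3/2) (N/e)^(3N) / [sqrt(2π·3N) (3N/e)^(3N)]
     = (2π N)^(3/2) / sqrt(2π·3N) · (N/(3N))^(3N)
     = (2π N)^((3−1)/2) / sqrt(3) · 3^(−3N).
Since 3^3 > 1, the factor 3^(−3N) decays exponentially, so the ratio → 0. Substituting N = 11n gives the stated form.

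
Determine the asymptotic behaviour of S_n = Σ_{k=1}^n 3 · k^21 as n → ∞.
S_n ~ 3 · n^22 / 22

By integral comparison (Euler-Maclaurin), Σ_{k=1}^n 3 · k^21 = 3 · ∫_0^n x^21 dx + O(n^21) = 3 · n^22/22 + O(n^21). (Equivalently, Faulhaber's formula gives the same leading term.)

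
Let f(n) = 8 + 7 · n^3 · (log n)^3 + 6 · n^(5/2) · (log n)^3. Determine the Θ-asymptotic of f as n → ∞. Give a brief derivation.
f(n) ∈ Θ(n^3 · (log n)^3)

Compare the terms by growth order. For large n, n^a · (log n)^b dominates n^a' · (log n)^b' iff a > a', or (a = a' and b > b'). Ranking the 3 terms shows the dominant one is 7 · n^3 · (log n)^3. Hence f(n) ∈ Θ(n^3 · (log n)^3).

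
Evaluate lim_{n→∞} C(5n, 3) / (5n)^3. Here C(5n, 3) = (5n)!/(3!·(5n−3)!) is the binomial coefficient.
lim = 1/3! = 1/6

With N = 5n → ∞: C(N, 3) / N^3 = [N(N−1)…(N−2)] / (3! · N^3) = (1/3!) · 1 · (1 − 1/(5n)) · (1 − 2/(5n)). Each factor → 1 as N → ∞, so the limit is 1/3! = 1/6.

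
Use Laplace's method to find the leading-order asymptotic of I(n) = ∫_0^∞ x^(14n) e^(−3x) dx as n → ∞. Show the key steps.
I(n) ~ (sqrt(2π·14n) / 3) · (14n/(3e))^(14n)

Write the integrand as exp(14n ln x − 3x) and set f(x) = 14n ln x − 3x. Then f'(x) = 14n/x − 3 = 0 at x* = 14n/3, and f''(x*) = −14n/x*^2 = −3^2/(14n). Laplace's method (interior maximum) gives
  I(n) ~ e^(f(x*)) · sqrt(2π / |f''(x*)|)
        = exp(14n ln(14n/3) − 14n) · sqrt(2π · 14n / 3^2)
        = (14n/3)^(14n) e^(−14n) · sqrt(2π·14n) / 3
        = (sqrt(2π·14n) / 3) · (14n/(3e))^(14n).
This matches Γ(14n+1)/3^(14n+1) with Stirling applied to Γ.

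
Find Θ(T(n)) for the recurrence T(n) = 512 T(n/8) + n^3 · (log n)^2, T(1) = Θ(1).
T(n) = Θ(n^3 · (log n)^3)

Here log_8 512 = 3 and f(n) = n^3 · (log n)^2 = Θ(n^(log_8 512) · (log n)^2). This is the extended Case 2 of the master theorem (f matches the critical exponent up to log factors), giving T(n) = Θ(n^(log_8 512) · (log n)^(2+1)) = Θ(n^3 · (log n)^3).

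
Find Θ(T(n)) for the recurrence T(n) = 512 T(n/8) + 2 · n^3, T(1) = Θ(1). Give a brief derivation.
T(n) = Θ(n^3 log n)

log_8 512 = 3, and f(n) = 2 · n^3 = Θ(n^(log_8 512)). This is Case 2 of the master theorem: T(n) = Θ(f(n) · log n) = Θ(n^3 log n).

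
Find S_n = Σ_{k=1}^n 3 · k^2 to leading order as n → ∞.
S_n ~ n^3

By integral comparison (Euler-Maclaurin), Σ_{k=1}^n 3 · k^2 = 3 · ∫_0^n x^2 dx + O(n^2) = 3 · n^3/3 = n^3 + O(n^2). (Equivalently, Faulhaber's formula gives the same leading term.)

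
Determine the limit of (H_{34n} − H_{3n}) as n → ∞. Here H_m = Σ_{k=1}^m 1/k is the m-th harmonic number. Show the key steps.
lim = ln(34/3)

Euler-Maclaurin gives H_m = ln m + γ + 1/(2m) + O(1/m^2). The γ and O(1/m) terms cancel in the difference:
  H_{34n} − H_{3n} = ln(34n) − ln(3n) + O(1/n) = ln(34/3) + O(1/n).
Hence the limit is ln(34/3).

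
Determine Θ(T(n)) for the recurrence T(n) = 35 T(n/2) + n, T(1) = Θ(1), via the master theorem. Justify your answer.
T(n) = Θ(n^(log_2 35))

Master theorem: compare f(n) = n to n^(log_2 35) where log_2 35 ≈ 5.129. Since 1 < log_2 35, we have f(n) = O(n^(log_2 35 − ε)) for some ε > 0 — Case 1. Hence T(n) = Θ(n^(log_2 35)).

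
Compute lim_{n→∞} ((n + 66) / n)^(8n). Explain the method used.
lim = e^528

Rewrite as (1 + 66/n)^(8n). By the standard limit (1 + x/n)^n → e^x, we have (1 + 66/n)^n → e^66, and raising to the 8th power gives e^528.
More precisely, ln[(1 + 66/n)^(8n)] = 8n · ln(1 + 66/n) = 8n · (66/n + O(1/n^2)) = 528 + O(1/n) → 528.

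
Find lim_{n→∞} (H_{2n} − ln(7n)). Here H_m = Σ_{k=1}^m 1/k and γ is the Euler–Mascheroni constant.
lim = ln(2/7) + γ

By Euler-Maclaurin, H_m = ln m + γ + O(1/m). So
  H_{2n} − ln(7n) = ln(2n) + γ − ln(7n) + O(1/n)
                       = ln(2/7) + γ + O(1/n).
Hence the limit is ln(2/7) + γ.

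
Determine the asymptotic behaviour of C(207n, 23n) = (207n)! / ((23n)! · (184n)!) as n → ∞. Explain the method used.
C(207n, 23n) ~ (387420489/16777216)^(23n) · sqrt(9/(16π·23n))

Write N = 23n. Apply Stirling to each factorial:
  (9N)! ~ sqrt(2π·9N) · (9N/e)^(9N),
  N! ~ sqrt(2π N) · (N/e)^N,
  (8N)! ~ sqrt(2π·8N) · (8N/e)^(8N).
The exponential factors combine to (9N)^(9N) / (N^N · (8N)^(8N)) = 9^(9N)/8^(8N) = (9^9/8^8)^N = (387420489/16777216)^N.
The square-root prefactors combine to sqrt(2π·9N) / (sqrt(2π N)·sqrt(2π·8N)) = sqrt(9 / (2π·8·N)) = sqrt(9/(16π·23n)).
Substituting N = 23n: C(207n, 23n) ~ (387420489/16777216)^(23n) · sqrt(9/(16π·23n)).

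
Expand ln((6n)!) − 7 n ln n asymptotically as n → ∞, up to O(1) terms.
ln((6n)!) − 7 n ln n = −n ln n + 6(ln 6 − 1) n + (1/2) ln(2π·6n) + O(1/n)

Stirling: ln((6n)!) = 6n ln(6n) − 6n + (1/2) ln(2π·6n) + O(1/n).
Expand 6n ln(6n) = 6n (ln n + ln 6) = 6n ln n + 6n ln 6.
Subtract 7n ln n: leading term is (6 − 7) n ln n = −n ln n. The next term is 6n ln 6 − 6n = 6(ln 6 − 1) n. Then the (1/2) ln(2π·6n) correction.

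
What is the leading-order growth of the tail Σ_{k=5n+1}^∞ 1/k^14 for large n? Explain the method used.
Σ_{k>5n} 1/k^14 ~ 1/(13 · (5n)^13)

Compare to the integral: ∫_{5n}^∞ x^(−14) dx = [−x^(−13)/13]_{5n}^∞ = 1/((14−1)·(5n)^13). Euler-Maclaurin then gives
  Σ_{k>5n} 1/k^14 = ∫_{5n}^∞ dx/x^14 − 1/(2·(5n)^14) + O(1/(5n)^15).
(Equivalently this is ζ(14) − Σ_{k≤5n} 1/k^14.)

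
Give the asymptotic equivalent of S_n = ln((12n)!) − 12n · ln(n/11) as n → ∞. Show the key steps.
S_n ~ 12n · (ln 132 − 1) + O(ln n)

Stirling: ln((12n)!) = 12n ln(12n) − 12n + O(ln n).
  S_n = 12n ln(12n) − 12n − 12n ln(n/11) + O(ln n)
      = 12n ln(12n) − 12n ln n + 12n ln 11 − 12n + O(ln n)
      = 12n ln 12 + 12n ln 11 − 12n + O(ln n)
      = 12n (ln 132 − 1) + O(ln n).
Numerically ln(132) − 1 ≈ 3.8828.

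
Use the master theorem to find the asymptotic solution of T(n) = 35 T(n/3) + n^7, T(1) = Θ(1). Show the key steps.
T(n) = Θ(n^7)

log_3 35 ≈ 3.236. f(n) = n^7 dominates n^(log_3 35) since 7 > 3.236, and the regularity condition a·f(n/b) = 35·(n/3)^7 = (35/2187)·n^7 ≤ c·f(n) holds with c = 35/2187 ≈ 0.016 < 1. So this is Case 3: T(n) = Θ(f(n)) = Θ(n^7).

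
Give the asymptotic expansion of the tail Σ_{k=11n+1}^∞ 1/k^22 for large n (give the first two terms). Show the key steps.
Σ_{k>11n} 1/k^22 = 1/(21 · (11n)^21) − 1/(2 · (11n)^22) + O(1/(11n)^23)

Compare to the integral: ∫_{11n}^∞ x^(−22) dx = [−x^(−21)/21]_{11n}^∞ = 1/((22−1)·(11n)^21). The Euler-Maclaurin correction adds −f(11n)/2 = −1/(2·(11n)^22). Euler-Maclaurin then gives
  Σ_{k>11n} 1/k^22 = ∫_{11n}^∞ dx/x^22 − 1/(2·(11n)^22) + O(1/(11n)^23).
(Equivalently this is ζ(22) − Σ_{k≤11n} 1/k^22.)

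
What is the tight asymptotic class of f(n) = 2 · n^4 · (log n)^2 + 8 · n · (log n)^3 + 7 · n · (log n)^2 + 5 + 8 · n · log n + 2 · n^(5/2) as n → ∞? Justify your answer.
f(n) ∈ Θ(n^4 · (log n)^2)

Compare the terms by growth order. For large n, n^a · (log n)^b dominates n^a' · (log n)^b' iff a > a', or (a = a' and b > b'). Ranking the 6 terms shows the dominant one is 2 · n^4 · (log n)^2. Hence f(n) ∈ Θ(n^4 · (log n)^2).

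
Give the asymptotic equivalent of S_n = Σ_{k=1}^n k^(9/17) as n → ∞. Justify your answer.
S_n ~ (17/26) · n^(26/17)

Integral comparison: Σ_{k=1}^n k^(9/17) = ∫_0^n x^(9/17) dx + O(n^(9/17)). The integral is n^(1 + 9/17) / (1 + 9/17) = n^((9+17)/17) / ((9+17)/17) = (17/26) · n^(26/17).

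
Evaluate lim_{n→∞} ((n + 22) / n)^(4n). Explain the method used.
lim = e^88

Rewrite as (1 + 22/n)^(4n). By the standard limit (1 + x/n)^n → e^x, we have (1 + 22/n)^n → e^22, and raising to the 4th power gives e^88.
More precisely, ln[(1 + 22/n)^(4n)] = 4n · ln(1 + 22/n) = 4n · (22/n + O(1/n^2)) = 88 + O(1/n) → 88.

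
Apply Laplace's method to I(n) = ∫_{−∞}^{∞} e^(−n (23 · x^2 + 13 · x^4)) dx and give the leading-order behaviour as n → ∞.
I(n) ~ sqrt(π/(23n))

φ(x) = 23 · x^2 + 13 · x^4 has its unique global minimum at x* = 0 (since φ'(x) = 46x + 52x^3 = 0 only at x = 0 for real x with both coefficients positive, and φ → ∞ as |x| → ∞). At x* = 0, φ(0) = 0 and φ''(0) = 46. Laplace's method then gives
  I(n) ~ sqrt(2π / (n · φ''(0))) · e^(−n φ(0)) = sqrt(2π / (46n)) = sqrt(π/(23n)).
The 13 · x^4 term contributes only at subleading order (an O(1/n) relative correction).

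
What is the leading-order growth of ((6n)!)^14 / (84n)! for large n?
((6n)!)^14/(84n)! ~ ((2π·6n)^(13/2) / sqrt(14)) · 14^(−14·6n)  →  0

Write N = 6n. Stirling: N! ~ sqrt(2π N)(N/e)^N and (14N)! ~ sqrt(2π·14N)·(14N/e)^(14N).
  (N!)^14/(14N)! ~ (2π N)^(14/2) (N/e)^(14N) / [sqrt(2π·14N) (14N/e)^(14N)]
     = (2π N)^(14/2) / sqrt(2π·14N) · (N/(14N))^(14N)
     = (2π N)^((14−1)/2) / sqrt(14) · 14^(−14N).
Since 14^14 > 1, the factor 14^(−14N) decays exponentially, so the ratio → 0. Substituting N = 6n gives the stated form.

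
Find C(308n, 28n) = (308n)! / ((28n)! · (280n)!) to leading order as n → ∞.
C(308n, 28n) ~ (285311670611/10000000000)^(28n) · sqrt(11/(20π·28n))

Write N = 28n. Apply Stirling to each factorial:
  (11N)! ~ sqrt(2π·11N) · (11N/e)^(11N),
  N! ~ sqrt(2π N) · (N/e)^N,
  (10N)! ~ sqrt(2π·10N) · (10N/e)^(10N).
The exponential factors combine to (11N)^(11N) / (N^N · (10N)^(10N)) = 11^(11N)/10^(10N) = (11^11/10^10)^N = (285311670611/10000000000)^N.
The square-root prefactors combine to sqrt(2π·11N) / (sqrt(2π N)·sqrt(2π·10N)) = sqrt(11 / (2π·10·N)) = sqrt(11/(20π·28n)).
Substituting N = 28n: C(308n, 28n) ~ (285311670611/10000000000)^(28n) · sqrt(11/(20π·28n)).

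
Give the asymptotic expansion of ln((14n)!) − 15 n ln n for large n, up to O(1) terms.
ln((14n)!) − 15 n ln n = −n ln n + 14(ln 14 − 1) n + (1/2) ln(2π·14n) + O(1/n)

Stirling: ln((14n)!) = 14n ln(14n) − 14n + (1/2) ln(2π·14n) + O(1/n).
Expand 14n ln(14n) = 14n (ln n + ln 14) = 14n ln n + 14n ln 14.
Subtract 15n ln n: leading term is (14 − 15) n ln n = −n ln n. The next term is 14n ln 14 − 14n = 14(ln 14 − 1) n. Then the (1/2) ln(2π·14n) correction.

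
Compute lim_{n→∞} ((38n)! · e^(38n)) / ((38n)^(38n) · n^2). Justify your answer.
lim = 0

Stirling: (38n)! ~ sqrt(2π·38n) · (38n/e)^(38n). Hence
  (38n)! · e^(38n) / (38n)^(38n) ~ sqrt(2π·38n).
Dividing by n^2: sqrt(2π·38n) / n^2 = sqrt(2π·38) · n^((1−4)/2), so the expression behaves like sqrt(2π·38) · n^((1−4)/2) → 0.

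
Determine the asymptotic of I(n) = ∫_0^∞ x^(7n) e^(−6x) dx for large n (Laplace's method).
I(n) ~ (sqrt(2π·7n) / 6) · (7n/(6e))^(7n)

Write the integrand as exp(7n ln x − 6x) and set f(x) = 7n ln x − 6x. Then f'(x) = 7n/x − 6 = 0 at x* = 7n/6, and f''(x*) = −7n/x*^2 = −6^2/(7n). Laplace's method (interior maximum) gives
  I(n) ~ e^(f(x*)) · sqrt(2π / |f''(x*)|)
        = exp(7n ln(7n/6) − 7n) · sqrt(2π · 7n / 6^2)
        = (7n/6)^(7n) e^(−7n) · sqrt(2π·7n) / 6
        = (sqrt(2π·7n) / 6) · (7n/(6e))^(7n).
This matches Γ(7n+1)/6^(7n+1) with Stirling applied to Γ.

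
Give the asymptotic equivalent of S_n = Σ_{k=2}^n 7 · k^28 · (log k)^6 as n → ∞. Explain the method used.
S_n ~ 7 · n^29 · (log n)^6 / 29

By integral comparison, S_n = ∫_1^n 7 · x^28 · (log x)^6 dx + O(n^28 · (log n)^6). For the integral, the leading term of ∫_1^n x^28 (log x)^6 dx is n^29/29 · (log n)^6 (by repeated integration by parts; each step lowers the log-exponent and produces a relatively O(1/log n) correction). Hence S_n ~ 7 · n^29 · (log n)^6 / 29.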